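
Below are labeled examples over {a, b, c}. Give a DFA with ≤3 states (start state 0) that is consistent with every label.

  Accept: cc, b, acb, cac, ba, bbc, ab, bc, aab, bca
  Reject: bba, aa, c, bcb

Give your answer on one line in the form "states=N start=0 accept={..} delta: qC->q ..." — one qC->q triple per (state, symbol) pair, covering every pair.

states=3 start=0 accept={1} delta: 0a->0 0b->1 0c->2 1a->1 1b->2 1c->1 2a->2 2b->1 2c->1

Fold the examples into a partial DFA from state 0: repeatedly fix the first undefined (state, symbol) met by the shortest-then-alphabetical prefix, trying targets in increasing order and rejecting any under which an Accept and a Reject string meet in one state with the same remainder; add a state when all current targets are rejected. Accepting states are where Accept strings end.
a: 0a undefined. 0a->0: ok.
b: 0b undefined. 0b->0: no, b/bba meet in 0. Open state 1: 0b->1.
c: 0c undefined. 0c->0: no, cc/aa meet in 0. 0c->1: no, b/c meet in 1. Open state 2: 0c->2.
ba: 1a undefined. 1a->0: no, ba/aa meet in 0. 1a->1: ok.
bb: 1b undefined. 1b->0: no, bbc/c meet in 2. 1b->1: no, b/bba meet in 1. 1b->2: ok.
bc: 1c undefined. 1c->0: no, b/bcb meet in 1. 1c->1: ok.
ca: 2a undefined. 2a->0: no, cac/c meet in 2. 2a->1: no, b/bba meet in 1. 2a->2: ok.
cc: 2c undefined. 2c->0: no, cc/aa meet in 0. 2c->1: ok.
acb: 2b undefined. 2b->0: no, acb/aa meet in 0. 2b->1: ok.
All examples now run through 3 states with every (state, symbol) defined. Accept strings end in {1}, Reject strings end in {0,2}; accept={1}.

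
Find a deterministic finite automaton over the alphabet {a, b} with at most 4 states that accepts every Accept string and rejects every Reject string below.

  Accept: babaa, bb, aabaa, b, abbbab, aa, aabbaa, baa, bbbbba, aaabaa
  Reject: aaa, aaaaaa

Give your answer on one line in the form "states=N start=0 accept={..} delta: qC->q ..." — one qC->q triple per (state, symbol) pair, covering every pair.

states=4 start=0 accept={0,1,2} delta: 0a->1 0b->0 1a->2 1b->0 2a->3 2b->0 3a->1 3b->0

State merging on the prefix tree: take the shortest (then alphabetical) example prefix whose next move is undefined and point that move at state 0, else 1, else 2, ...; a target is out if some Accept/Reject pair would then sit in one state with the same input left (inseparable). If every existing state is out, open a new one.
a: 0a undefined. 0a->0: no, aa/aaa meet in 0. Open state 1: 0a->1.
b: 0b undefined. 0b->0: ok.
aa: 1a undefined. 1a->0: no, bb/aaaaaa meet in 0. 1a->1: no, aa/aaa meet in 1. Open state 2: 1a->2.
ab: 1b undefined. 1b->0: ok.
aaa: 2a undefined. 2a->0: no, bb/aaa meet in 0. 2a->1: no, babaa/aaaaaa meet in 2. 2a->2: no, babaa/aaa meet in 2. Open state 3: 2a->3.
aab: 2b undefined. 2b->0: ok.
aaaa: 3a undefined. 3a->0: no, babaa/aaaaaa meet in 2. 3a->1: ok.
aaab: 3b undefined. 3b->0: ok.
All examples now run through 4 states with every (state, symbol) defined. Accept strings end in {0,1,2}, Reject strings end in {3}; accept={0,1,2}.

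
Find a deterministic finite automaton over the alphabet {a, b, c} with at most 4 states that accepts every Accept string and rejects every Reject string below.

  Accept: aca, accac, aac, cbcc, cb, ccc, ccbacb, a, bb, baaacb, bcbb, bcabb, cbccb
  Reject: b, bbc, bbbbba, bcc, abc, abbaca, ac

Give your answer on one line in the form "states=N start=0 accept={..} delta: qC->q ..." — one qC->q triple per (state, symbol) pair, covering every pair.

states=3 start=0 accept={1} delta: 0a->1 0b->2 0c->1 1a->0 1b->1 1c->0 2a->0 2b->1 2c->1

Fold the examples into a partial DFA from state 0: repeatedly fix the first undefined (state, symbol) met by the shortest-then-alphabetical prefix, trying targets in increasing order and rejecting any under which an Accept and a Reject string meet in one state with the same remainder; add a state when all current targets are rejected. Accepting states are where Accept strings end.
a: 0a undefined. 0a->0: no, aac/ac meet in 0 with "c" left. Open state 1: 0a->1.
b: 0b undefined. 0b->0: no, a/bbbbba meet in 1. 0b->1: no, a/b meet in 1. Open state 2: 0b->2.
c: 0c undefined. 0c->0: no, cbcc/bcc meet in 2 with "cc" left. 0c->1: ok.
aa: 1a undefined. 1a->0: ok.
ab: 1b undefined. 1b->0: no, aac/abc meet in 1. 1b->1: ok.
ac: 1c undefined. 1c->0: ok.
ba: 2a undefined. 2a->0: ok.
bb: 2b undefined. 2b->0: no, aca/bbc meet in 1. 2b->1: ok.
bc: 2c undefined. 2c->0: no, aca/bcc meet in 1. 2c->1: ok.
All examples now run through 3 states with every (state, symbol) defined. Accept strings end in {1}, Reject strings end in {0,2}; accept={1}.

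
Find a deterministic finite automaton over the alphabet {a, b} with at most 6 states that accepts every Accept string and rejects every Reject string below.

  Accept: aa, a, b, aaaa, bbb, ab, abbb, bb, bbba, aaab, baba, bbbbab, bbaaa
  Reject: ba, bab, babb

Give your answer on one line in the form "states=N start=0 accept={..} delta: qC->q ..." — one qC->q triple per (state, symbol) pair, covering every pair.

states=4 start=0 accept={0,1,3} delta: 0a->0 0b->1 1a->2 1b->3 2a->0 2b->2 3a->0 3b->3

Grow the machine one transition at a time. Run the examples from 0; the earliest place one falls off (shortest prefix, ties alphabetical) gets sent to the lowest-numbered state that keeps every Accept/Reject pair distinguishable — a pair clashes when both reach the same state with identical unread suffix — and to a fresh state only if none does.
a: 0a undefined. 0a->0: ok.
b: 0b undefined. 0b->0: no, aa/ba meet in 0. Open state 1: 0b->1.
ba: 1a undefined. 1a->0: no, aa/ba meet in 0. 1a->1: no, b/ba meet in 1. Open state 2: 1a->2.
bb: 1b undefined. 1b->0: no, bbba/ba meet in 2. 1b->1: no, bbba/ba meet in 2. 1b->2: no, bbb/bab meet in 2 with "b" left. Open state 3: 1b->3.
bab: 2b undefined. 2b->0: no, aa/bab meet in 0. 2b->1: no, b/bab meet in 1. 2b->2: ok.
bba: 3a undefined. 3a->0: ok.
bbb: 3b undefined. 3b->0: no, bbbbab/ba meet in 2. 3b->1: no, bbba/ba meet in 2. 3b->2: no, bbb/ba meet in 2. 3b->3: ok.
baba: 2a undefined. 2a->0: ok.
All examples now run through 4 states with every (state, symbol) defined. Accept strings end in {0,1,3}, Reject strings end in {2}; accept={0,1,3}.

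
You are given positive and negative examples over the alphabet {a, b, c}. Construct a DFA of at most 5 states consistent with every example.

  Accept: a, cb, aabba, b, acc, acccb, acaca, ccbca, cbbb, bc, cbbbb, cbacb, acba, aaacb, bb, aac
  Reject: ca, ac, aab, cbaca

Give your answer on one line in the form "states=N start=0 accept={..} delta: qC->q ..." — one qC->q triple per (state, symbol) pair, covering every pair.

Grow the machine one transition at a time. Run the examples from 0; the earliest place one falls off (shortest prefix, ties alphabetical) gets sent to the lowest-numbered state that keeps every Accept/Reject pair distinguishable — a pair clashes when both reach the same state with identical unread suffix — and to a fresh state only if none does.
a: 0a undefined. 0a->0: no, b/aab meet in 0 with "b" left. Open state 1: 0a->1.
b: 0b undefined. 0b->0: ok.
c: 0c undefined. 0c->0: no, a/ca meet in 1. 0c->1: ok.
aa: 1a undefined. 1a->0: no, b/ca meet in 0. 1a->1: no, a/ca meet in 1. Open state 2: 1a->2.
ac: 1c undefined. 1c->0: no, b/ac meet in 0. 1c->1: no, a/ac meet in 1. 1c->2: ok.
cb: 1b undefined. 1b->0: no, cbacb/aab meet in 2 with "b" left. 1b->1: ok.
aaa: 2a undefined. 2a->0: no, acaca/ca meet in 2. 2a->1: no, aaacb/aab meet in 2 with "b" left. 2a->2: no, acaca/cbaca meet in 2 with "ca" left. Open state 3: 2a->3.
aab: 2b undefined. 2b->0: no, b/aab meet in 0. 2b->1: no, a/aab meet in 1. 2b->2: no, ccbca/cbaca meet in 2 with "ca" left. 2b->3: ok.
aac: 2c undefined. 2c->0: no, a/cbaca meet in 1. 2c->1: no, acccb/aab meet in 3. 2c->2: no, acc/ca meet in 2. 2c->3: no, acc/aab meet in 3. Open state 4: 2c->4.
aaac: 3c undefined. 3c->0: ok.
aabb: 3b undefined. 3b->0: ok.
acba: 3a undefined. 3a->0: ok.
accc: 4c undefined. 4c->0: ok.
cbaca: 4a undefined. 4a->0: no, b/cbaca meet in 0. 4a->1: no, a/cbaca meet in 1. 4a->2: ok.
cbacb: 4b undefined. 4b->0: ok.
All examples now run through 5 states with every (state, symbol) defined. Accept strings end in {0,1,4}, Reject strings end in {2,3}; accept={0,1,4}.

states=5 start=0 accept={0,1,4} delta: 0a->1 0b->0 0c->1 1a->2 1b->1 1c->2 2a->3 2b->3 2c->4 3a->0 3b->0 3c->0 4a->2 4b->0 4c->0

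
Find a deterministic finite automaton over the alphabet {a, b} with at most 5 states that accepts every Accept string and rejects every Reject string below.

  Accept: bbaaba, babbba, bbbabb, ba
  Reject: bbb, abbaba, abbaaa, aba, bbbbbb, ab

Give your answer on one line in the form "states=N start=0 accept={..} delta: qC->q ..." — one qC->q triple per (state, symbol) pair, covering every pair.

states=4 start=0 accept={1,3} delta: 0a->1 0b->0 1a->2 1b->2 2a->0 2b->3 3a->1 3b->0

Fold the examples into a partial DFA from state 0: repeatedly fix the first undefined (state, symbol) met by the shortest-then-alphabetical prefix, trying targets in increasing order and rejecting any under which an Accept and a Reject string meet in one state with the same remainder; add a state when all current targets are rejected. Accepting states are where Accept strings end.
a: 0a undefined. 0a->0: no, ba/aba meet in 0 with "ba" left. Open state 1: 0a->1.
b: 0b undefined. 0b->0: ok.
ab: 1b undefined. 1b->0: no, babbba/abbaba meet in 1. 1b->1: no, bbaaba/abbaba meet in 1 with "aba" left. Open state 2: 1b->2.
aba: 2a undefined. 2a->0: ok.
abb: 2b undefined. 2b->0: no, bbbabb/bbb meet in 0. 2b->1: no, bbaaba/abbaba meet in 1 with "aba" left. 2b->2: no, babbba/bbb meet in 0. Open state 3: 2b->3.
abba: 3a undefined. 3a->0: no, ba/abbaba meet in 1. 3a->1: ok.
bbaa: 1a undefined. 1a->0: no, bbaaba/abbaaa meet in 1. 1a->1: no, bbaaba/bbb meet in 0. 1a->2: ok.
babbb: 3b undefined. 3b->0: ok.
All examples now run through 4 states with every (state, symbol) defined. Accept strings end in {1,3}, Reject strings end in {0,2}; accept={1,3}.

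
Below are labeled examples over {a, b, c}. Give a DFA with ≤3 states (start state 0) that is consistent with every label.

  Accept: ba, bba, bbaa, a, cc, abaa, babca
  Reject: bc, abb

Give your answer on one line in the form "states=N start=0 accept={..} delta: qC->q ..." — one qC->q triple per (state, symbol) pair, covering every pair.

State merging on the prefix tree: take the shortest (then alphabetical) example prefix whose next move is undefined and point that move at state 0, else 1, else 2, ...; a target is out if some Accept/Reject pair would then sit in one state with the same input left (inseparable). If every existing state is out, open a new one.
a: 0a undefined. 0a->0: ok.
b: 0b undefined. 0b->0: no, ba/abb meet in 0. Open state 1: 0b->1.
c: 0c undefined. 0c->0: ok.
ba: 1a undefined. 1a->0: ok.
bb: 1b undefined. 1b->0: no, ba/abb meet in 0. 1b->1: ok.
bc: 1c undefined. 1c->0: no, ba/bc meet in 0. 1c->1: ok.
All examples now run through 2 states with every (state, symbol) defined. Accept strings end in {0}, Reject strings end in {1}; accept={0}.

states=2 start=0 accept={0} delta: 0a->0 0b->1 0c->0 1a->0 1b->1 1c->1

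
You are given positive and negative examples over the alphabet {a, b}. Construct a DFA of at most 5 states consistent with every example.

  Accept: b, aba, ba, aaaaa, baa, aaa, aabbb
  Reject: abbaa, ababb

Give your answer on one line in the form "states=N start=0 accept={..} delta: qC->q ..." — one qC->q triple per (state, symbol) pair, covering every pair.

Grow the machine one transition at a time. Run the examples from 0; the earliest place one falls off (shortest prefix, ties alphabetical) gets sent to the lowest-numbered state that keeps every Accept/Reject pair distinguishable — a pair clashes when both reach the same state with identical unread suffix — and to a fresh state only if none does.
a: 0a undefined. 0a->0: ok.
b: 0b undefined. 0b->0: no, b/abbaa meet in 0. Open state 1: 0b->1.
ba: 1a undefined. 1a->0: ok.
abb: 1b undefined. 1b->0: no, aba/abbaa meet in 0. 1b->1: no, b/ababb meet in 1. Open state 2: 1b->2.
abba: 2a undefined. 2a->0: no, aba/abbaa meet in 0. 2a->1: no, aba/abbaa meet in 0. 2a->2: ok.
aabbb: 2b undefined. 2b->0: ok.
All examples now run through 3 states with every (state, symbol) defined. Accept strings end in {0,1}, Reject strings end in {2}; accept={0,1}.

states=3 start=0 accept={0,1} delta: 0a->0 0b->1 1a->0 1b->2 2a->2 2b->0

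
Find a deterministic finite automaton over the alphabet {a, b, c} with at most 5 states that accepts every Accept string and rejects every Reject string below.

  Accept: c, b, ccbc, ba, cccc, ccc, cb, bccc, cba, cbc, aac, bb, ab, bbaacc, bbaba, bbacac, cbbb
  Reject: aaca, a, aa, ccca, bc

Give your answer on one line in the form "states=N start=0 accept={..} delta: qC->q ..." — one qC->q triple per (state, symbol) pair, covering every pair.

states=4 start=0 accept={1,2,3} delta: 0a->0 0b->1 0c->2 1a->1 1b->1 1c->0 2a->0 2b->3 2c->2 3a->1 3b->0 3c->1

State merging on the prefix tree: take the shortest (then alphabetical) example prefix whose next move is undefined and point that move at state 0, else 1, else 2, ...; a target is out if some Accept/Reject pair would then sit in one state with the same input left (inseparable). If every existing state is out, open a new one.
a: 0a undefined. 0a->0: ok.
b: 0b undefined. 0b->0: no, c/bc meet in 0 with "c" left. Open state 1: 0b->1.
c: 0c undefined. 0c->0: no, c/aaca meet in 0. 0c->1: no, ba/aaca meet in 1 with "a" left. Open state 2: 0c->2.
ba: 1a undefined. 1a->0: no, ba/a meet in 0. 1a->1: ok.
bb: 1b undefined. 1b->0: no, bb/a meet in 0. 1b->1: ok.
bc: 1c undefined. 1c->0: ok.
cb: 2b undefined. 2b->0: no, cb/a meet in 0. 2b->1: no, cbc/a meet in 0. 2b->2: no, cba/aaca meet in 2 with "a" left. Open state 3: 2b->3.
cc: 2c undefined. 2c->0: no, ccbc/a meet in 0. 2c->1: no, ccbc/a meet in 0. 2c->2: ok.
cba: 3a undefined. 3a->0: no, cba/a meet in 0. 3a->1: ok.
cbb: 3b undefined. 3b->0: ok.
cbc: 3c undefined. 3c->0: no, ccbc/a meet in 0. 3c->1: ok.
aaca: 2a undefined. 2a->0: ok.
All examples now run through 4 states with every (state, symbol) defined. Accept strings end in {1,2,3}, Reject strings end in {0}; accept={1,2,3}.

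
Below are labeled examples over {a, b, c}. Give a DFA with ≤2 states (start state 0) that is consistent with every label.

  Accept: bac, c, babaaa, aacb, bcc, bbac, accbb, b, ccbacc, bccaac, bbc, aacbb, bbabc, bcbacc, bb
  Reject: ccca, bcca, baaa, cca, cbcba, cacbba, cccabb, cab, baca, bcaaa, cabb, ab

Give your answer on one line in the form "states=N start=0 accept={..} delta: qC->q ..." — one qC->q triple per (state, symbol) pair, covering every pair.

Grow the machine one transition at a time. Run the examples from 0; the earliest place one falls off (shortest prefix, ties alphabetical) gets sent to the lowest-numbered state that keeps every Accept/Reject pair distinguishable — a pair clashes when both reach the same state with identical unread suffix — and to a fresh state only if none does.
a: 0a undefined. 0a->0: no, b/ab meet in 0 with "b" left. Open state 1: 0a->1.
b: 0b undefined. 0b->0: ok.
c: 0c undefined. 0c->0: ok.
aa: 1a undefined. 1a->0: ok.
ab: 1b undefined. 1b->0: no, c/cccabb meet in 0. 1b->1: ok.
ac: 1c undefined. 1c->0: ok.
All examples now run through 2 states with every (state, symbol) defined. Accept strings end in {0}, Reject strings end in {1}; accept={0}.

states=2 start=0 accept={0} delta: 0a->1 0b->0 0c->0 1a->0 1b->1 1c->0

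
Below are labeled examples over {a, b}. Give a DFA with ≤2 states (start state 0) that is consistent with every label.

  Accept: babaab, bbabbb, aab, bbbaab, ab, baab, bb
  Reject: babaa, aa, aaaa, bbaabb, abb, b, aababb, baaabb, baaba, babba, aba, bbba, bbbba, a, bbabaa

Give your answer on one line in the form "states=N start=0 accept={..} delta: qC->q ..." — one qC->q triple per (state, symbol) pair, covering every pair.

states=2 start=0 accept={0} delta: 0a->1 0b->1 1a->1 1b->0

Fold the examples into a partial DFA from state 0: repeatedly fix the first undefined (state, symbol) met by the shortest-then-alphabetical prefix, trying targets in increasing order and rejecting any under which an Accept and a Reject string meet in one state with the same remainder; add a state when all current targets are rejected. Accepting states are where Accept strings end.
a: 0a undefined. 0a->0: no, aab/b meet in 0 with "b" left. Open state 1: 0a->1.
b: 0b undefined. 0b->0: no, bb/b meet in 0. 0b->1: ok.
aa: 1a undefined. 1a->0: no, babaab/aababb meet in 1 with "b" left. 1a->1: ok.
ab: 1b undefined. 1b->0: ok.
All examples now run through 2 states with every (state, symbol) defined. Accept strings end in {0}, Reject strings end in {1}; accept={0}.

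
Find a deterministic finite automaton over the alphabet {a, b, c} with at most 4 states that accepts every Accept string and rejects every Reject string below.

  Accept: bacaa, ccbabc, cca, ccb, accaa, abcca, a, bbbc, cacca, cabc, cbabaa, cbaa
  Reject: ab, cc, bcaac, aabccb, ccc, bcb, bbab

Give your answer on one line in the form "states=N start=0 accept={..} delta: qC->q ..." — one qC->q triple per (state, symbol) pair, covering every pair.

states=4 start=0 accept={0} delta: 0a->0 0b->1 0c->2 1a->0 1b->0 1c->0 2a->0 2b->1 2c->3 3a->0 3b->0 3c->1

State merging on the prefix tree: take the shortest (then alphabetical) example prefix whose next move is undefined and point that move at state 0, else 1, else 2, ...; a target is out if some Accept/Reject pair would then sit in one state with the same input left (inseparable). If every existing state is out, open a new one.
a: 0a undefined. 0a->0: ok.
b: 0b undefined. 0b->0: no, ccb/aabccb meet in 0 with "ccb" left. Open state 1: 0b->1.
c: 0c undefined. 0c->0: no, cca/cc meet in 0. 0c->1: no, ccb/bcb meet in 1 with "cb" left. Open state 2: 0c->2.
ba: 1a undefined. 1a->0: ok.
bb: 1b undefined. 1b->0: ok.
bc: 1c undefined. 1c->0: ok.
ca: 2a undefined. 2a->0: ok.
cb: 2b undefined. 2b->0: no, bacaa/aabccb meet in 0. 2b->1: ok.
cc: 2c undefined. 2c->0: no, bacaa/cc meet in 0. 2c->1: no, bacaa/ccc meet in 0. 2c->2: no, ccb/ab meet in 1. Open state 3: 2c->3.
cca: 3a undefined. 3a->0: ok.
ccb: 3b undefined. 3b->0: ok.
ccc: 3c undefined. 3c->0: no, bacaa/ccc meet in 0. 3c->1: ok.
All examples now run through 4 states with every (state, symbol) defined. Accept strings end in {0}, Reject strings end in {1,2,3}; accept={0}.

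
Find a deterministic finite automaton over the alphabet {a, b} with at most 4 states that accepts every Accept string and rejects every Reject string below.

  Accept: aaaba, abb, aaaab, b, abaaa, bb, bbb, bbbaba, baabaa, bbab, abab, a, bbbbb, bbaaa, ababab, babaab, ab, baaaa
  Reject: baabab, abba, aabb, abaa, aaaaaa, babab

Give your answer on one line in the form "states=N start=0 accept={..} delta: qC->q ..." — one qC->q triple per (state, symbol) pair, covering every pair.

Fold the examples into a partial DFA from state 0: repeatedly fix the first undefined (state, symbol) met by the shortest-then-alphabetical prefix, trying targets in increasing order and rejecting any under which an Accept and a Reject string meet in one state with the same remainder; add a state when all current targets are rejected. Accepting states are where Accept strings end.
a: 0a undefined. 0a->0: no, abb/aabb meet in 0 with "bb" left. Open state 1: 0a->1.
b: 0b undefined. 0b->0: no, abab/babab meet in 1 with "bab" left. 0b->1: ok.
aa: 1a undefined. 1a->0: no, aaaab/babab meet in 1. 1a->1: no, abb/aabb meet in 1 with "bb" left. Open state 2: 1a->2.
ab: 1b undefined. 1b->0: ok.
aaa: 2a undefined. 2a->0: no, aaaba/abba meet in 2. 2a->1: no, bb/baabab meet in 0. 2a->2: no, abaaa/abba meet in 2. Open state 3: 2a->3.
aab: 2b undefined. 2b->0: no, abb/aabb meet in 1. 2b->1: no, abb/babab meet in 1. 2b->2: ok.
aaaa: 3a undefined. 3a->0: ok.
aaab: 3b undefined. 3b->0: no, bb/baabab meet in 0. 3b->1: no, aaaba/baabab meet in 2. 3b->2: ok.
All examples now run through 4 states with every (state, symbol) defined. Accept strings end in {0,1,3}, Reject strings end in {2}; accept={0,1,3}.

states=4 start=0 accept={0,1,3} delta: 0a->1 0b->1 1a->2 1b->0 2a->3 2b->2 3a->0 3b->2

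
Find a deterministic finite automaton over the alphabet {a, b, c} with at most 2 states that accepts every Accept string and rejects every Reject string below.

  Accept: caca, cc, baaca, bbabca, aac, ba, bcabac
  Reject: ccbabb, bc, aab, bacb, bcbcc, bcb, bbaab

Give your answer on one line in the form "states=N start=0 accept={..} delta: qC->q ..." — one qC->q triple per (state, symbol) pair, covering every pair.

states=2 start=0 accept={0} delta: 0a->0 0b->1 0c->0 1a->0 1b->1 1c->1

Grow the machine one transition at a time. Run the examples from 0; the earliest place one falls off (shortest prefix, ties alphabetical) gets sent to the lowest-numbered state that keeps every Accept/Reject pair distinguishable — a pair clashes when both reach the same state with identical unread suffix — and to a fresh state only if none does.
a: 0a undefined. 0a->0: ok.
b: 0b undefined. 0b->0: no, aac/bc meet in 0 with "c" left. Open state 1: 0b->1.
c: 0c undefined. 0c->0: ok.
ba: 1a undefined. 1a->0: ok.
bb: 1b undefined. 1b->0: no, caca/ccbabb meet in 0. 1b->1: ok.
bc: 1c undefined. 1c->0: no, caca/bc meet in 0. 1c->1: ok.
All examples now run through 2 states with every (state, symbol) defined. Accept strings end in {0}, Reject strings end in {1}; accept={0}.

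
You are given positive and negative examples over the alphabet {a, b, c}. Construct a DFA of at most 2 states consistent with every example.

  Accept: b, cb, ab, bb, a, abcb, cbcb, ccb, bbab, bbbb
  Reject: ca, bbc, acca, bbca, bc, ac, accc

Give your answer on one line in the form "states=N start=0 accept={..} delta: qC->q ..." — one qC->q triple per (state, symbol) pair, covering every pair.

states=2 start=0 accept={0} delta: 0a->0 0b->0 0c->1 1a->1 1b->0 1c->1

Fold the examples into a partial DFA from state 0: repeatedly fix the first undefined (state, symbol) met by the shortest-then-alphabetical prefix, trying targets in increasing order and rejecting any under which an Accept and a Reject string meet in one state with the same remainder; add a state when all current targets are rejected. Accepting states are where Accept strings end.
a: 0a undefined. 0a->0: ok.
b: 0b undefined. 0b->0: ok.
c: 0c undefined. 0c->0: no, b/ca meet in 0. Open state 1: 0c->1.
ca: 1a undefined. 1a->0: no, b/ca meet in 0. 1a->1: ok.
cb: 1b undefined. 1b->0: ok.
cc: 1c undefined. 1c->0: no, b/acca meet in 0. 1c->1: ok.
All examples now run through 2 states with every (state, symbol) defined. Accept strings end in {0}, Reject strings end in {1}; accept={0}.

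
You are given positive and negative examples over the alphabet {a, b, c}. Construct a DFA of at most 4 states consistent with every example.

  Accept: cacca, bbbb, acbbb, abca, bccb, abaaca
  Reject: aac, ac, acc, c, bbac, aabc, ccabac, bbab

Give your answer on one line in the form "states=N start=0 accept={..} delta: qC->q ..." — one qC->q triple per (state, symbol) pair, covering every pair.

states=2 start=0 accept={0} delta: 0a->0 0b->1 0c->1 1a->0 1b->0 1c->1

Grow the machine one transition at a time. Run the examples from 0; the earliest place one falls off (shortest prefix, ties alphabetical) gets sent to the lowest-numbered state that keeps every Accept/Reject pair distinguishable — a pair clashes when both reach the same state with identical unread suffix — and to a fresh state only if none does.
a: 0a undefined. 0a->0: ok.
b: 0b undefined. 0b->0: no, bbbb/bbab meet in 0. Open state 1: 0b->1.
c: 0c undefined. 0c->0: no, cacca/aac meet in 0. 0c->1: ok.
bb: 1b undefined. 1b->0: ok.
bc: 1c undefined. 1c->0: no, bbbb/acc meet in 0. 1c->1: ok.
ca: 1a undefined. 1a->0: ok.
All examples now run through 2 states with every (state, symbol) defined. Accept strings end in {0}, Reject strings end in {1}; accept={0}.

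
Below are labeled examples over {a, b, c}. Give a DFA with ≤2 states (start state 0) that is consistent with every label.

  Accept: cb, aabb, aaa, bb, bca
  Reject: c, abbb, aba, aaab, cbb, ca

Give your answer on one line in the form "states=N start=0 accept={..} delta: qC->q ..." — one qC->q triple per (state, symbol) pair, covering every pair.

states=2 start=0 accept={0} delta: 0a->0 0b->1 0c->1 1a->1 1b->0 1c->0

State merging on the prefix tree: take the shortest (then alphabetical) example prefix whose next move is undefined and point that move at state 0, else 1, else 2, ...; a target is out if some Accept/Reject pair would then sit in one state with the same input left (inseparable). If every existing state is out, open a new one.
a: 0a undefined. 0a->0: ok.
b: 0b undefined. 0b->0: no, aabb/abbb meet in 0. Open state 1: 0b->1.
c: 0c undefined. 0c->0: no, cb/aaab meet in 1. 0c->1: ok.
bb: 1b undefined. 1b->0: ok.
bc: 1c undefined. 1c->0: ok.
ca: 1a undefined. 1a->0: no, cb/aba meet in 0. 1a->1: ok.
All examples now run through 2 states with every (state, symbol) defined. Accept strings end in {0}, Reject strings end in {1}; accept={0}.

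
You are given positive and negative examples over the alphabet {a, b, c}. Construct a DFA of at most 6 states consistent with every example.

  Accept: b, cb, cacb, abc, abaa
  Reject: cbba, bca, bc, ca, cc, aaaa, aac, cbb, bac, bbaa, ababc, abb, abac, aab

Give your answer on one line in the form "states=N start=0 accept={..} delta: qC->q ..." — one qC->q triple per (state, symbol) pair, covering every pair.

Fold the examples into a partial DFA from state 0: repeatedly fix the first undefined (state, symbol) met by the shortest-then-alphabetical prefix, trying targets in increasing order and rejecting any under which an Accept and a Reject string meet in one state with the same remainder; add a state when all current targets are rejected. Accepting states are where Accept strings end.
a: 0a undefined. 0a->0: no, b/aab meet in 0 with "b" left. Open state 1: 0a->1.
b: 0b undefined. 0b->0: ok.
c: 0c undefined. 0c->0: no, b/bc meet in 0. 0c->1: ok.
aa: 1a undefined. 1a->0: no, b/bca meet in 0. 1a->1: no, cb/aab meet in 1 with "b" left. Open state 2: 1a->2.
ab: 1b undefined. 1b->0: no, b/cbb meet in 0. 1b->1: no, cb/bc meet in 1. 1b->2: no, cb/bca meet in 2. Open state 3: 1b->3.
cc: 1c undefined. 1c->0: no, b/cc meet in 0. 1c->1: ok.
aaa: 2a undefined. 2a->0: ok.
aab: 2b undefined. 2b->0: no, b/aab meet in 0. 2b->1: ok.
aac: 2c undefined. 2c->0: no, b/aac meet in 0. 2c->1: ok.
aba: 3a undefined. 3a->0: no, abaa/bc meet in 1. 3a->1: no, abc/ababc meet in 3 with "c" left. 3a->2: ok.
abb: 3b undefined. 3b->0: no, b/cbb meet in 0. 3b->1: ok.
abc: 3c undefined. 3c->0: ok.
All examples now run through 4 states with every (state, symbol) defined. Accept strings end in {0,3}, Reject strings end in {1,2}; accept={0,3}.

states=4 start=0 accept={0,3} delta: 0a->1 0b->0 0c->1 1a->2 1b->3 1c->1 2a->0 2b->1 2c->1 3a->2 3b->1 3c->0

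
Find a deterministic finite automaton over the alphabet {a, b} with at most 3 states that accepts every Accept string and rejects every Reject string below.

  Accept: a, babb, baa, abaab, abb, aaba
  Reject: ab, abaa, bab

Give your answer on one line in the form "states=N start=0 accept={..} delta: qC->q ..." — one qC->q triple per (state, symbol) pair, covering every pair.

states=3 start=0 accept={0,1} delta: 0a->1 0b->0 1a->0 1b->2 2a->2 2b->0

Grow the machine one transition at a time. Run the examples from 0; the earliest place one falls off (shortest prefix, ties alphabetical) gets sent to the lowest-numbered state that keeps every Accept/Reject pair distinguishable — a pair clashes when both reach the same state with identical unread suffix — and to a fresh state only if none does.
a: 0a undefined. 0a->0: no, baa/abaa meet in 0 with "baa" left. Open state 1: 0a->1.
b: 0b undefined. 0b->0: ok.
aa: 1a undefined. 1a->0: ok.
ab: 1b undefined. 1b->0: no, babb/ab meet in 0. 1b->1: no, a/ab meet in 1. Open state 2: 1b->2.
aba: 2a undefined. 2a->0: no, a/abaa meet in 1. 2a->1: no, baa/abaa meet in 0. 2a->2: ok.
abb: 2b undefined. 2b->0: ok.
All examples now run through 3 states with every (state, symbol) defined. Accept strings end in {0,1}, Reject strings end in {2}; accept={0,1}.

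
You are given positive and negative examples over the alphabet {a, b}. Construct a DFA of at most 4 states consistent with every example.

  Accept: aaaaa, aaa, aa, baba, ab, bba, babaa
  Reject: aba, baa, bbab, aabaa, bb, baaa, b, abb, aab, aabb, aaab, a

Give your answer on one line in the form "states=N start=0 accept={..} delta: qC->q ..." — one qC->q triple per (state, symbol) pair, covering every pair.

states=4 start=0 accept={0,3} delta: 0a->1 0b->2 1a->3 1b->0 2a->2 2b->1 3a->0 3b->2

Fold the examples into a partial DFA from state 0: repeatedly fix the first undefined (state, symbol) met by the shortest-then-alphabetical prefix, trying targets in increasing order and rejecting any under which an Accept and a Reject string meet in one state with the same remainder; add a state when all current targets are rejected. Accepting states are where Accept strings end.
a: 0a undefined. 0a->0: no, aaaaa/a meet in 0. Open state 1: 0a->1.
b: 0b undefined. 0b->0: no, aaa/baaa meet in 1 with "aa" left. 0b->1: no, aaa/baa meet in 1 with "aa" left. Open state 2: 0b->2.
aa: 1a undefined. 1a->0: no, aaaaa/a meet in 1. 1a->1: no, aaaaa/a meet in 1. 1a->2: no, aaaaa/baaa meet in 2 with "aaa" left. Open state 3: 1a->3.
ab: 1b undefined. 1b->0: ok.
ba: 2a undefined. 2a->0: no, aa/baaa meet in 3. 2a->1: no, aaa/baaa meet in 3 with "a" left. 2a->2: ok.
bb: 2b undefined. 2b->0: no, baba/aba meet in 1. 2b->1: ok.
aaa: 3a undefined. 3a->0: ok.
aab: 3b undefined. 3b->0: no, aaaaa/aabaa meet in 3. 3b->1: no, aaa/aabaa meet in 0. 3b->2: ok.
All examples now run through 4 states with every (state, symbol) defined. Accept strings end in {0,3}, Reject strings end in {1,2}; accept={0,3}.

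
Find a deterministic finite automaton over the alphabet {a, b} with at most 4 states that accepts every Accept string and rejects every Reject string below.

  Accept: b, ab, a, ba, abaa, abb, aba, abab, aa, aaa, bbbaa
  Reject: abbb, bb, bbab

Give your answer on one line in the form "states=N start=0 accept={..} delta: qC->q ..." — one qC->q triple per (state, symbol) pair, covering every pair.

State merging on the prefix tree: take the shortest (then alphabetical) example prefix whose next move is undefined and point that move at state 0, else 1, else 2, ...; a target is out if some Accept/Reject pair would then sit in one state with the same input left (inseparable). If every existing state is out, open a new one.
a: 0a undefined. 0a->0: no, abb/bb meet in 0 with "bb" left. Open state 1: 0a->1.
b: 0b undefined. 0b->0: no, b/bb meet in 0. 0b->1: no, ab/bb meet in 1 with "b" left. Open state 2: 0b->2.
aa: 1a undefined. 1a->0: ok.
ab: 1b undefined. 1b->0: ok.
ba: 2a undefined. 2a->0: ok.
bb: 2b undefined. 2b->0: no, ab/abbb meet in 0. 2b->1: no, b/bbab meet in 2. 2b->2: no, b/abbb meet in 2. Open state 3: 2b->3.
bba: 3a undefined. 3a->0: no, b/bbab meet in 2. 3a->1: no, ab/bbab meet in 0. 3a->2: ok.
bbb: 3b undefined. 3b->0: ok.
All examples now run through 4 states with every (state, symbol) defined. Accept strings end in {0,1,2}, Reject strings end in {3}; accept={0,1,2}.

states=4 start=0 accept={0,1,2} delta: 0a->1 0b->2 1a->0 1b->0 2a->0 2b->3 3a->2 3b->0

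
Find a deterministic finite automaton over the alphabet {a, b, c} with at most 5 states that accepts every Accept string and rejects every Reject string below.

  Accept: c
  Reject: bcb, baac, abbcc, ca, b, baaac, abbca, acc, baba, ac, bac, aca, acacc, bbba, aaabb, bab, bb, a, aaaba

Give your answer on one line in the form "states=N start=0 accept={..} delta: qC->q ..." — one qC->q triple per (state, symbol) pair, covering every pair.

Fold the examples into a partial DFA from state 0: repeatedly fix the first undefined (state, symbol) met by the shortest-then-alphabetical prefix, trying targets in increasing order and rejecting any under which an Accept and a Reject string meet in one state with the same remainder; add a state when all current targets are rejected. Accepting states are where Accept strings end.
a: 0a undefined. 0a->0: no, c/ac meet in 0 with "c" left. Open state 1: 0a->1.
b: 0b undefined. 0b->0: ok.
c: 0c undefined. 0c->0: no, c/bcb meet in 0. 0c->1: no, c/bbba meet in 1. Open state 2: 0c->2.
aa: 1a undefined. 1a->0: no, c/baac meet in 2. 1a->1: ok.
ab: 1b undefined. 1b->0: ok.
ac: 1c undefined. 1c->0: no, c/acc meet in 2. 1c->1: ok.
ca: 2a undefined. 2a->0: ok.
bcb: 2b undefined. 2b->0: ok.
abbcc: 2c undefined. 2c->0: ok.
All examples now run through 3 states with every (state, symbol) defined. Accept strings end in {2}, Reject strings end in {0,1}; accept={2}.

states=3 start=0 accept={2} delta: 0a->1 0b->0 0c->2 1a->1 1b->0 1c->1 2a->0 2b->0 2c->0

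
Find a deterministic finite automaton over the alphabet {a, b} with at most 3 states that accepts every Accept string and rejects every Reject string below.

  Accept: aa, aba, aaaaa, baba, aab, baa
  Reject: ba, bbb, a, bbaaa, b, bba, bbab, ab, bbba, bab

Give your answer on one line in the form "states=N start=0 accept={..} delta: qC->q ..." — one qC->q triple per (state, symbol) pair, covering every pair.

Grow the machine one transition at a time. Run the examples from 0; the earliest place one falls off (shortest prefix, ties alphabetical) gets sent to the lowest-numbered state that keeps every Accept/Reject pair distinguishable — a pair clashes when both reach the same state with identical unread suffix — and to a fresh state only if none does.
a: 0a undefined. 0a->0: no, aa/a meet in 0. Open state 1: 0a->1.
b: 0b undefined. 0b->0: ok.
aa: 1a undefined. 1a->0: no, aa/bbb meet in 0. 1a->1: no, aa/ba meet in 1. Open state 2: 1a->2.
ab: 1b undefined. 1b->0: no, aba/ba meet in 1. 1b->1: ok.
aaa: 2a undefined. 2a->0: ok.
aab: 2b undefined. 2b->0: no, aab/bbb meet in 0. 2b->1: no, aab/ba meet in 1. 2b->2: ok.
All examples now run through 3 states with every (state, symbol) defined. Accept strings end in {2}, Reject strings end in {0,1}; accept={2}.

states=3 start=0 accept={2} delta: 0a->1 0b->0 1a->2 1b->1 2a->0 2b->2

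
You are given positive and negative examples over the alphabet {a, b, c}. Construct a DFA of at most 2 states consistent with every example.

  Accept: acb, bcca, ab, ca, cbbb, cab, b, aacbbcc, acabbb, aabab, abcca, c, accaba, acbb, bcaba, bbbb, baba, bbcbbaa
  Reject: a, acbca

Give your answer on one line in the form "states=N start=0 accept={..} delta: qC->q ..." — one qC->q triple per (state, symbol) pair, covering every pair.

Fold the examples into a partial DFA from state 0: repeatedly fix the first undefined (state, symbol) met by the shortest-then-alphabetical prefix, trying targets in increasing order and rejecting any under which an Accept and a Reject string meet in one state with the same remainder; add a state when all current targets are rejected. Accepting states are where Accept strings end.
a: 0a undefined. 0a->0: ok.
b: 0b undefined. 0b->0: no, ab/a meet in 0. Open state 1: 0b->1.
c: 0c undefined. 0c->0: no, ca/a meet in 0. 0c->1: ok.
ba: 1a undefined. 1a->0: no, ca/a meet in 0. 1a->1: ok.
bb: 1b undefined. 1b->0: no, acb/a meet in 0. 1b->1: ok.
bc: 1c undefined. 1c->0: ok.
All examples now run through 2 states with every (state, symbol) defined. Accept strings end in {1}, Reject strings end in {0}; accept={1}.

states=2 start=0 accept={1} delta: 0a->0 0b->1 0c->1 1a->1 1b->1 1c->0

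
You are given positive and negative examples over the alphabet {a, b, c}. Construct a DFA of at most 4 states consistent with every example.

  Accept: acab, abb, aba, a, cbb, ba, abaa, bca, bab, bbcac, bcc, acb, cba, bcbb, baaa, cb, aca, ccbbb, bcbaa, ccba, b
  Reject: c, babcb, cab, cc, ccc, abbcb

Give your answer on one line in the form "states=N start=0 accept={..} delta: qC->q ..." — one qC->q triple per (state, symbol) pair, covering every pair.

State merging on the prefix tree: take the shortest (then alphabetical) example prefix whose next move is undefined and point that move at state 0, else 1, else 2, ...; a target is out if some Accept/Reject pair would then sit in one state with the same input left (inseparable). If every existing state is out, open a new one.
a: 0a undefined. 0a->0: no, acab/cab meet in 0 with "cab" left. Open state 1: 0a->1.
b: 0b undefined. 0b->0: no, bcc/cc meet in 0 with "cc" left. 0b->1: ok.
c: 0c undefined. 0c->0: no, cbb/cab meet in 1 with "b" left. 0c->1: no, a/c meet in 1. Open state 2: 0c->2.
ab: 1b undefined. 1b->0: no, acb/abbcb meet in 1 with "cb" left. 1b->1: no, acb/abbcb meet in 1 with "cb" left. 1b->2: ok.
ac: 1c undefined. 1c->0: no, acab/c meet in 2. 1c->1: no, acb/c meet in 2. 1c->2: no, acab/cab meet in 2 with "ab" left. Open state 3: 1c->3.
ba: 1a undefined. 1a->0: no, acb/babcb meet in 3 with "b" left. 1a->1: no, bab/c meet in 2. 1a->2: no, ba/c meet in 2. 1a->3: ok.
ca: 2a undefined. 2a->0: no, a/cab meet in 1. 2a->1: ok.
cb: 2b undefined. 2b->0: no, abb/abbcb meet in 0. 2b->1: no, cbb/c meet in 2. 2b->2: no, abb/c meet in 2. 2b->3: ok.
cc: 2c undefined. 2c->0: ok.
aca: 3a undefined. 3a->0: no, bca/cc meet in 0. 3a->1: no, acab/c meet in 2. 3a->2: no, bca/c meet in 2. 3a->3: ok.
acb: 3b undefined. 3b->0: no, acab/cc meet in 0. 3b->1: no, acab/babcb meet in 1. 3b->2: no, acab/c meet in 2. 3b->3: ok.
bcc: 3c undefined. 3c->0: no, aba/babcb meet in 1. 3c->1: ok.
All examples now run through 4 states with every (state, symbol) defined. Accept strings end in {1,3}, Reject strings end in {0,2}; accept={1,3}.

states=4 start=0 accept={1,3} delta: 0a->1 0b->1 0c->2 1a->3 1b->2 1c->3 2a->1 2b->3 2c->0 3a->3 3b->3 3c->1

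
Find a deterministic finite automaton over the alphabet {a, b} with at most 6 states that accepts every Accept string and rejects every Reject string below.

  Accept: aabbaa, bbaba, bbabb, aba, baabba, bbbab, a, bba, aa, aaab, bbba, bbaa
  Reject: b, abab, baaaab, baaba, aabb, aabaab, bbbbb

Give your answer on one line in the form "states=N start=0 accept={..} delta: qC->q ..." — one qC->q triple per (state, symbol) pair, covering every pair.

Grow the machine one transition at a time. Run the examples from 0; the earliest place one falls off (shortest prefix, ties alphabetical) gets sent to the lowest-numbered state that keeps every Accept/Reject pair distinguishable — a pair clashes when both reach the same state with identical unread suffix — and to a fresh state only if none does.
a: 0a undefined. 0a->0: no, aaab/b meet in 0 with "b" left. Open state 1: 0a->1.
b: 0b undefined. 0b->0: ok.
aa: 1a undefined. 1a->0: no, aabbaa/b meet in 0. 1a->1: no, bbaba/baaba meet in 1 with "ba" left. Open state 2: 1a->2.
ab: 1b undefined. 1b->0: no, bbabb/b meet in 0. 1b->1: ok.
aaa: 2a undefined. 2a->0: no, bbabb/baaaab meet in 1. 2a->1: ok.
aab: 2b undefined. 2b->0: no, bbabb/baaba meet in 1. 2b->1: no, aabbaa/abab meet in 1. 2b->2: no, aabbaa/abab meet in 2. Open state 3: 2b->3.
aaba: 3a undefined. 3a->0: no, bbabb/aabaab meet in 1. 3a->1: no, bbabb/baaba meet in 1. 3a->2: no, bbaba/baaba meet in 2. 3a->3: ok.
aabb: 3b undefined. 3b->0: ok.
All examples now run through 4 states with every (state, symbol) defined. Accept strings end in {1,2}, Reject strings end in {0,3}; accept={1,2}.

states=4 start=0 accept={1,2} delta: 0a->1 0b->0 1a->2 1b->1 2a->1 2b->3 3a->3 3b->0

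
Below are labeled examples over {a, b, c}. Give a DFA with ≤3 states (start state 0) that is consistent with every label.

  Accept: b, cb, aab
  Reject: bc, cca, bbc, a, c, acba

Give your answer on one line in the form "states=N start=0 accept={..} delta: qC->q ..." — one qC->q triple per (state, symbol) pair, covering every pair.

Fold the examples into a partial DFA from state 0: repeatedly fix the first undefined (state, symbol) met by the shortest-then-alphabetical prefix, trying targets in increasing order and rejecting any under which an Accept and a Reject string meet in one state with the same remainder; add a state when all current targets are rejected. Accepting states are where Accept strings end.
a: 0a undefined. 0a->0: ok.
b: 0b undefined. 0b->0: no, b/a meet in 0. Open state 1: 0b->1.
c: 0c undefined. 0c->0: ok.
bb: 1b undefined. 1b->0: ok.
bc: 1c undefined. 1c->0: ok.
acba: 1a undefined. 1a->0: ok.
All examples now run through 2 states with every (state, symbol) defined. Accept strings end in {1}, Reject strings end in {0}; accept={1}.

states=2 start=0 accept={1} delta: 0a->0 0b->1 0c->0 1a->0 1b->0 1c->0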